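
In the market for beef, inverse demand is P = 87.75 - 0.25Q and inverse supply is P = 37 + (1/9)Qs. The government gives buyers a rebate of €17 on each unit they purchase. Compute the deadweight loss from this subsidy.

Deadweight loss = 5202/13

Pre-subsidy: 87.75 - 0.25Q = 37 + (1/9)Q gives Q* = 1827/13 and P* = 684/13.
With the rebate, buyers effectively pay Pb = Ps − 17, where Ps is the price sellers receive.
On the curves, Pb = 87.75 - 0.25Q and Ps = 37 + (1/9)Q; the wedge Ps − Pb = 17 gives 37 + (1/9)Q − (87.75 - 0.25Q) = 17, so Q' = 2439/13.
Then Pb = 87.75 − 0.25·(2439/13) = 531/13 and Ps = 37 + (1/9)·(2439/13) = 752/13.
The subsidy expands output by 2439/13 − 1827/13 = 612/13 past the efficient level; on those units the gap between marginal cost and willingness to pay runs from 0 up to 17.
DWL = ½ × 17 × 612/13 = 5202/13.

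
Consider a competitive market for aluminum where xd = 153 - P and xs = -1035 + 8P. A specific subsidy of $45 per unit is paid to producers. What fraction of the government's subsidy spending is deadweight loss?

Pre-subsidy: 153 - P = -1035 + 8P gives P* = 132, x* = 21.
With the subsidy, sellers receive Ps = Pb + 45 for each unit, where Pb is the price buyers pay.
Supply in terms of Pb becomes xs = -1035 + 8(Pb + 45) = -675 + 8Pb. Setting this equal to demand: 153 - Pb = -675 + 8Pb, so Pb = 92.
Sellers receive Ps = 92 + 45 = 137; x' = 153 − 1·92 = 61.
ΔCS = ½(21 + 61)(132 − 92) = 1640; ΔPS = ½(21 + 61)(137 − 132) = 205.
Government spending = 45 × 61 = 2745.
DWL = ½ × 45 × (61 − 21) = 900; fraction = 900 / 2745 = 20/61.

DWL / government spending = 20/61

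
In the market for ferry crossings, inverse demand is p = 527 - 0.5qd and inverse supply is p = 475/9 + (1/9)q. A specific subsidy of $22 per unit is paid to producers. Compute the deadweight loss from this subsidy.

Deadweight loss = $396

Pre-subsidy: 527 - 0.5q = 475/9 + (1/9)q gives q* = 776 and p* = 139.
With the subsidy, sellers receive ps = pb + 22 for each unit, where pb is the price buyers pay.
On the curves, pb = 527 - 0.5q and ps = 475/9 + (1/9)q; the wedge ps − pb = 22 gives 475/9 + (1/9)q − (527 - 0.5q) = 22, so q' = 812.
Then pb = 527 − 0.5·812 = 121 and ps = 475/9 + (1/9)·812 = 143.
The subsidy expands output by 812 − 776 = 36 past the efficient level; on those units the gap between marginal cost and willingness to pay runs from 0 up to 22.
DWL = ½ × 22 × 36 = 396.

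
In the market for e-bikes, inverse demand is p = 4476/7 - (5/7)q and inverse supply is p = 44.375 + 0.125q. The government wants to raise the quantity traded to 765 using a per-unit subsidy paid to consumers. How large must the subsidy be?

Required subsidy s = 47 per unit

At q = 765, from the demand curve buyers pay pb = 4476/7 − (5/7)·765 = 93; from the supply curve sellers need ps = 44.375 + 0.125·765 = 140.
The subsidy must fill the gap: s = ps − pb = 140 − 93 = 47.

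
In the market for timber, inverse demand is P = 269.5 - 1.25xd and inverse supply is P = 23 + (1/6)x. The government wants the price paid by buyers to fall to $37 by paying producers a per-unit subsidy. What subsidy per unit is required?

At a buyer price of 37, quantity demanded is 215.6 − 0.8·37 = 186.
Sellers supply 186 only when they receive Ps = 23 + (1/6)·186 = 54.
s = Ps − Pb = 54 − 37 = 17.

Required subsidy s = $17 per unit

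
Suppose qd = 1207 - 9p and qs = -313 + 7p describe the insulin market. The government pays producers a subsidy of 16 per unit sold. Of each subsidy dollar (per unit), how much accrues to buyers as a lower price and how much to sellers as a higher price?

Pre-subsidy: 1207 - 9p = -313 + 7p gives p* = 95, q* = 352.
With the subsidy, sellers receive ps = pb + 16 for each unit, where pb is the price buyers pay.
Supply in terms of pb becomes qs = -313 + 7(pb + 16) = -201 + 7pb. Setting this equal to demand: 1207 - 9pb = -201 + 7pb, so pb = 88.
Sellers receive ps = 88 + 16 = 104; q' = 1207 − 9·88 = 415.
Buyers' price falls by p* − pb = 95 − 88 = 7; sellers' price rises by ps − p* = 104 − 95 = 9.

Buyers gain 7 per unit; sellers gain 9 per unit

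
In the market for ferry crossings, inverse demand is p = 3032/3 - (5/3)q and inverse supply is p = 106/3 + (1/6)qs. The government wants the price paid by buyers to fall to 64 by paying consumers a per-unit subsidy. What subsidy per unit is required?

Required subsidy s = 66 per unit

At a buyer price of 64, quantity demanded is 606.4 − 0.6·64 = 568.
Sellers supply 568 only when they receive ps = 106/3 + (1/6)·568 = 130.
s = ps − pb = 130 − 64 = 66.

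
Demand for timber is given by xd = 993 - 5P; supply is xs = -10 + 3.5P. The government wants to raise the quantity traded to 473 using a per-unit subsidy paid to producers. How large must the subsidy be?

Required subsidy s = 34 per unit

At x = 473, invert demand for the buyer price: Pb = (993 − 473)/5 = 104; invert supply for the seller price: Ps = (473 − (-10))/3.5 = 138.
The subsidy must fill the gap: s = Ps − Pb = 138 − 104 = 34.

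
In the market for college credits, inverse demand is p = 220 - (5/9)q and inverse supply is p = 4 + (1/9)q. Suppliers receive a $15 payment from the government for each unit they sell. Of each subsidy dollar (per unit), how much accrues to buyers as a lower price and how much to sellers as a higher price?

Buyers gain $12.5 per unit; sellers gain $2.5 per unit

Pre-subsidy: 220 - (5/9)q = 4 + (1/9)q gives q* = 324 and p* = 40.
With the subsidy, sellers receive ps = pb + 15 for each unit, where pb is the price buyers pay.
On the curves, pb = 220 - (5/9)q and ps = 4 + (1/9)q; the wedge ps − pb = 15 gives 4 + (1/9)q − (220 - (5/9)q) = 15, so q' = 346.5.
Then pb = 220 − (5/9)·346.5 = 27.5 and ps = 4 + (1/9)·346.5 = 42.5.
Buyers' price falls by p* − pb = 40 − 27.5 = 12.5; sellers' price rises by ps − p* = 42.5 − 40 = 2.5.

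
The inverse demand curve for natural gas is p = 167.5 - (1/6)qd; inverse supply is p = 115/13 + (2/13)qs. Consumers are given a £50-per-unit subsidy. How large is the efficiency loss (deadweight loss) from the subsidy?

Pre-subsidy: 167.5 - (1/6)q = 115/13 + (2/13)q gives q* = 495 and p* = 85.
With the rebate, buyers effectively pay pb = ps − 50, where ps is the price sellers receive.
On the curves, pb = 167.5 - (1/6)q and ps = 115/13 + (2/13)q; the wedge ps − pb = 50 gives 115/13 + (2/13)q − (167.5 - (1/6)q) = 50, so q' = 651.
Then pb = 167.5 − (1/6)·651 = 59 and ps = 115/13 + (2/13)·651 = 109.
The subsidy expands output by 651 − 495 = 156 past the efficient level; on those units the gap between marginal cost and willingness to pay runs from 0 up to 50.
DWL = ½ × 50 × 156 = 3900.

Deadweight loss = £3900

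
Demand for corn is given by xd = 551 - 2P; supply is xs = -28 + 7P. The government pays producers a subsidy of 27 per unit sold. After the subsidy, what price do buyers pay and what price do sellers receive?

Pre-subsidy: 551 - 2P = -28 + 7P gives P* = 193/3, x* = 1267/3.
With the subsidy, sellers receive Ps = Pb + 27 for each unit, where Pb is the price buyers pay.
Supply in terms of Pb becomes xs = -28 + 7(Pb + 27) = 161 + 7Pb. Setting this equal to demand: 551 - 2Pb = 161 + 7Pb, so Pb = 130/3.
Sellers receive Ps = 130/3 + 27 = 211/3; x' = 551 − 2·(130/3) = 1393/3.

Buyers pay 130/3; sellers receive 211/3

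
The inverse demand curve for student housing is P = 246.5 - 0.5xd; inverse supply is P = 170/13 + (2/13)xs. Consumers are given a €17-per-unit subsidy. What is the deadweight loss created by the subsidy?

Pre-subsidy: 246.5 - 0.5x = 170/13 + (2/13)x gives x* = 357 and P* = 68.
With the rebate, buyers effectively pay Pb = Ps − 17, where Ps is the price sellers receive.
On the curves, Pb = 246.5 - 0.5x and Ps = 170/13 + (2/13)x; the wedge Ps − Pb = 17 gives 170/13 + (2/13)x − (246.5 - 0.5x) = 17, so x' = 383.
Then Pb = 246.5 − 0.5·383 = 55 and Ps = 170/13 + (2/13)·383 = 72.
The subsidy expands output by 383 − 357 = 26 past the efficient level; on those units the gap between marginal cost and willingness to pay runs from 0 up to 17.
DWL = ½ × 17 × 26 = 221.

Deadweight loss = €221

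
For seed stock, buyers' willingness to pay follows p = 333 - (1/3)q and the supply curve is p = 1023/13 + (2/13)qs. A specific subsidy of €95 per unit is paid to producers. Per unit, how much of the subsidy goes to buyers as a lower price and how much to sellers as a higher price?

Buyers gain €65 per unit; sellers gain €30 per unit

Pre-subsidy: 333 - (1/3)q = 1023/13 + (2/13)q gives q* = 522 and p* = 159.
With the subsidy, sellers receive ps = pb + 95 for each unit, where pb is the price buyers pay.
On the curves, pb = 333 - (1/3)q and ps = 1023/13 + (2/13)q; the wedge ps − pb = 95 gives 1023/13 + (2/13)q − (333 - (1/3)q) = 95, so q' = 717.
Then pb = 333 − (1/3)·717 = 94 and ps = 1023/13 + (2/13)·717 = 189.
Buyers' price falls by p* − pb = 159 − 94 = 65; sellers' price rises by ps − p* = 189 − 159 = 30.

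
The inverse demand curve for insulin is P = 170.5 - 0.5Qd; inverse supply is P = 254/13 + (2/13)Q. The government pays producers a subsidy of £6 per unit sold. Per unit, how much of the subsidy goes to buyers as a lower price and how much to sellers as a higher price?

Buyers gain 78/17 per unit; sellers gain 24/17 per unit

Pre-subsidy: 170.5 - 0.5Q = 254/13 + (2/13)Q gives Q* = 3925/17 and P* = 936/17.
With the subsidy, sellers receive Ps = Pb + 6 for each unit, where Pb is the price buyers pay.
On the curves, Pb = 170.5 - 0.5Q and Ps = 254/13 + (2/13)Q; the wedge Ps − Pb = 6 gives 254/13 + (2/13)Q − (170.5 - 0.5Q) = 6, so Q' = 4081/17.
Then Pb = 170.5 − 0.5·(4081/17) = 858/17 and Ps = 254/13 + (2/13)·(4081/17) = 960/17.
Buyers' price falls by P* − Pb = 936/17 − 858/17 = 78/17; sellers' price rises by Ps − P* = 960/17 − 936/17 = 24/17.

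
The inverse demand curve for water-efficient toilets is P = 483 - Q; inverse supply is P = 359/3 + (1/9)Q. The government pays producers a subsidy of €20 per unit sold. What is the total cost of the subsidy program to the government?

Government cost = €6900

Pre-subsidy: 483 - Q = 359/3 + (1/9)Q gives Q* = 327 and P* = 156.
With the subsidy, sellers receive Ps = Pb + 20 for each unit, where Pb is the price buyers pay.
On the curves, Pb = 483 - Q and Ps = 359/3 + (1/9)Q; the wedge Ps − Pb = 20 gives 359/3 + (1/9)Q − (483 - Q) = 20, so Q' = 345.
Then Pb = 483 − 1·345 = 138 and Ps = 359/3 + (1/9)·345 = 158.
Government outlay = subsidy × quantity = 20 × 345 = 6900.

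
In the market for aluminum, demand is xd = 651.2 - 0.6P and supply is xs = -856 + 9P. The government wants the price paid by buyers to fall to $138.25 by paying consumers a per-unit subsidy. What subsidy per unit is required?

Required subsidy s = $20 per unit

At a buyer price of 138.25, quantity demanded is 651.2 − 0.6·138.25 = 568.25.
Sellers supply 568.25 only when they receive Ps with -856 + 9·Ps = 568.25, i.e. Ps = 158.25.
s = Ps − Pb = 158.25 − 138.25 = 20.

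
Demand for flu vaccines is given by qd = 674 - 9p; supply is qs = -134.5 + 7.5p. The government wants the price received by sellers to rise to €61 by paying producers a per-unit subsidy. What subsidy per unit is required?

Required subsidy s = €22 per unit

At a seller price of 61, quantity supplied is -134.5 + 7.5·61 = 323.
Buyers absorb 323 only when they pay pb with 674 − 9·pb = 323, i.e. pb = 39.
s = ps − pb = 61 − 39 = 22.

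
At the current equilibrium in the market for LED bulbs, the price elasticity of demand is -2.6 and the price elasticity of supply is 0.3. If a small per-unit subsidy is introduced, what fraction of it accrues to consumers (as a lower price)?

For a small subsidy around the equilibrium, the benefit split depends on the relative slopes, which at a point are proportional to the elasticities.
Buyer share = εs/(εs + |εd|) = 0.3/(0.3 + 2.6) = 3/29; seller share = |εd|/(εs + |εd|) = 26/29.

Consumer share = 3/29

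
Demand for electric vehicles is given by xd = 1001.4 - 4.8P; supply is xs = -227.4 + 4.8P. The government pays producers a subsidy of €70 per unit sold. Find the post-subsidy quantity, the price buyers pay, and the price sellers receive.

x' = 555; buyers pay €93; sellers receive €163

Pre-subsidy: 1001.4 - 4.8P = -227.4 + 4.8P gives P* = 128, x* = 387.
With the subsidy, sellers receive Ps = Pb + 70 for each unit, where Pb is the price buyers pay.
Supply in terms of Pb becomes xs = -227.4 + 4.8(Pb + 70) = 108.6 + 4.8Pb. Setting this equal to demand: 1001.4 - 4.8Pb = 108.6 + 4.8Pb, so Pb = 93.
Sellers receive Ps = 93 + 70 = 163; x' = 1001.4 − 4.8·93 = 555.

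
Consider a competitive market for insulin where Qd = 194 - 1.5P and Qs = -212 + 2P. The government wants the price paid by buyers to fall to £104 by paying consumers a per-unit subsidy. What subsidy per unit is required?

Required subsidy s = £21 per unit

At a buyer price of 104, quantity demanded is 194 − 1.5·104 = 38.
Sellers supply 38 only when they receive Ps with -212 + 2·Ps = 38, i.e. Ps = 125.
s = Ps − Pb = 125 − 104 = 21.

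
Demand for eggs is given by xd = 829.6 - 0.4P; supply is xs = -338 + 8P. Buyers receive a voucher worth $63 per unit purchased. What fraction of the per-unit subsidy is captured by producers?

Producer share = 1/21

Pre-subsidy: 829.6 - 0.4P = -338 + 8P gives P* = 139, x* = 774.
With the rebate, buyers effectively pay Pb = Ps − 63, where Ps is the price sellers receive.
Demand in terms of Ps becomes xd = 829.6 − 0.4(Ps − 63) = 854.8 - 0.4Ps. Setting this equal to supply: 854.8 - 0.4Ps = -338 + 8Ps, so Ps = 142.
Buyers pay Pb = 142 − 63 = 79; x' = -338 + 8·142 = 798.
Buyers' price falls by P* − Pb = 139 − 79 = 60; sellers' price rises by Ps − P* = 142 − 139 = 3.
So producers capture 3/63 = 1/21 of each unit of subsidy.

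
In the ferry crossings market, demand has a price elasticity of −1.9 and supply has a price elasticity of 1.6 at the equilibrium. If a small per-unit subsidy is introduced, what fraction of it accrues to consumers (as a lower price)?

For a small subsidy around the equilibrium, the benefit split depends on the relative slopes, which at a point are proportional to the elasticities.
Buyer share = εs/(εs + |εd|) = 1.6/(1.6 + 1.9) = 16/35; seller share = |εd|/(εs + |εd|) = 19/35.

Consumer share = 16/35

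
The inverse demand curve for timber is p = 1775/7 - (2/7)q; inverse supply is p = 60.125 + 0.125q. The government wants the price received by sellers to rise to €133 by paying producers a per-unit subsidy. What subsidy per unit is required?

Required subsidy s = €46 per unit

At a seller price of 133, quantity supplied is -481 + 8·133 = 583.
Buyers absorb 583 only when they pay pb = 1775/7 − (2/7)·583 = 87.
s = ps − pb = 133 − 87 = 46.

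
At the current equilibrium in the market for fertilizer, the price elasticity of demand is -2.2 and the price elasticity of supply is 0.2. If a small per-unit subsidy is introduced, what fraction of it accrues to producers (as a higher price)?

For a small subsidy around the equilibrium, the benefit split depends on the relative slopes, which at a point are proportional to the elasticities.
Buyer share = εs/(εs + |εd|) = 0.2/(0.2 + 2.2) = 1/12; seller share = |εd|/(εs + |εd|) = 11/12.
So producers capture 11/12 of the subsidy.

Producer share = 11/12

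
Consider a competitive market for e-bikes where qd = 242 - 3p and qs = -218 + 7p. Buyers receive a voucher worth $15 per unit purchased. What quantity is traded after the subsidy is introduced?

q' = 135.5

Pre-subsidy: 242 - 3p = -218 + 7p gives p* = 46, q* = 104.
With the rebate, buyers effectively pay pb = ps − 15, where ps is the price sellers receive.
Demand in terms of ps becomes qd = 242 − 3(ps − 15) = 287 - 3ps. Setting this equal to supply: 287 - 3ps = -218 + 7ps, so ps = 50.5.
Buyers pay pb = 50.5 − 15 = 35.5; q' = -218 + 7·50.5 = 135.5.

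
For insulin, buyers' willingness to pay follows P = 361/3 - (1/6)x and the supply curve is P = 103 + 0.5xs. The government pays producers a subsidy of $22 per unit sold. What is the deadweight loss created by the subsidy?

Pre-subsidy: 361/3 - (1/6)x = 103 + 0.5x gives x* = 26 and P* = 116.
With the subsidy, sellers receive Ps = Pb + 22 for each unit, where Pb is the price buyers pay.
On the curves, Pb = 361/3 - (1/6)x and Ps = 103 + 0.5x; the wedge Ps − Pb = 22 gives 103 + 0.5x − (361/3 - (1/6)x) = 22, so x' = 59.
Then Pb = 361/3 − (1/6)·59 = 110.5 and Ps = 103 + 0.5·59 = 132.5.
The subsidy expands output by 59 − 26 = 33 past the efficient level; on those units the gap between marginal cost and willingness to pay runs from 0 up to 22.
DWL = ½ × 22 × 33 = 363.

Deadweight loss = $363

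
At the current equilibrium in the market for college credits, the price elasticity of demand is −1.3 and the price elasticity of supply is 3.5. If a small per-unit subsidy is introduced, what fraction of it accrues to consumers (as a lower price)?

Consumer share = 35/48

For a small subsidy around the equilibrium, the benefit split depends on the relative slopes, which at a point are proportional to the elasticities.
Buyer share = εs/(εs + |εd|) = 3.5/(3.5 + 1.3) = 35/48; seller share = |εd|/(εs + |εd|) = 13/48.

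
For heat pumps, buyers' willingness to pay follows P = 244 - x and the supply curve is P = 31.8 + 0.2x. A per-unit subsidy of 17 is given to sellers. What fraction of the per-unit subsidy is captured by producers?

Producer share = 1/6

Pre-subsidy: 244 - x = 31.8 + 0.2x gives x* = 1061/6 and P* = 403/6.
With the subsidy, sellers receive Ps = Pb + 17 for each unit, where Pb is the price buyers pay.
On the curves, Pb = 244 - x and Ps = 31.8 + 0.2x; the wedge Ps − Pb = 17 gives 31.8 + 0.2x − (244 - x) = 17, so x' = 191.
Then Pb = 244 − 1·191 = 53 and Ps = 31.8 + 0.2·191 = 70.
Buyers' price falls by P* − Pb = 403/6 − 53 = 85/6; sellers' price rises by Ps − P* = 70 − 403/6 = 17/6.
So producers capture (17/6)/17 = 1/6 of each unit of subsidy.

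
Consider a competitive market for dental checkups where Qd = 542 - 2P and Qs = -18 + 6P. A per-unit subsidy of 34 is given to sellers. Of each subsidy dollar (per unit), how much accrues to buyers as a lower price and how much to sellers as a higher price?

Pre-subsidy: 542 - 2P = -18 + 6P gives P* = 70, Q* = 402.
With the subsidy, sellers receive Ps = Pb + 34 for each unit, where Pb is the price buyers pay.
Supply in terms of Pb becomes Qs = -18 + 6(Pb + 34) = 186 + 6Pb. Setting this equal to demand: 542 - 2Pb = 186 + 6Pb, so Pb = 44.5.
Sellers receive Ps = 44.5 + 34 = 78.5; Q' = 542 − 2·44.5 = 453.
Buyers' price falls by P* − Pb = 70 − 44.5 = 25.5; sellers' price rises by Ps − P* = 78.5 − 70 = 8.5.

Buyers gain 25.5 per unit; sellers gain 8.5 per unit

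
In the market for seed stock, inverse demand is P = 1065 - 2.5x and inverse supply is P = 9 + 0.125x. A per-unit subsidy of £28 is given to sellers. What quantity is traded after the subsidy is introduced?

Pre-subsidy: 1065 - 2.5x = 9 + 0.125x gives x* = 2816/7 and P* = 415/7.
With the subsidy, sellers receive Ps = Pb + 28 for each unit, where Pb is the price buyers pay.
On the curves, Pb = 1065 - 2.5x and Ps = 9 + 0.125x; the wedge Ps − Pb = 28 gives 9 + 0.125x − (1065 - 2.5x) = 28, so x' = 8672/21.
Then Pb = 1065 − 2.5·(8672/21) = 685/21 and Ps = 9 + 0.125·(8672/21) = 1273/21.

x' = 8672/21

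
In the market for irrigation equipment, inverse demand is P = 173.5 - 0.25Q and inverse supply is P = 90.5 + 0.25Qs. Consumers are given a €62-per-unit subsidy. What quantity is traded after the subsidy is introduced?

Q' = 290

Pre-subsidy: 173.5 - 0.25Q = 90.5 + 0.25Q gives Q* = 166 and P* = 132.
With the rebate, buyers effectively pay Pb = Ps − 62, where Ps is the price sellers receive.
On the curves, Pb = 173.5 - 0.25Q and Ps = 90.5 + 0.25Q; the wedge Ps − Pb = 62 gives 90.5 + 0.25Q − (173.5 - 0.25Q) = 62, so Q' = 290.
Then Pb = 173.5 − 0.25·290 = 101 and Ps = 90.5 + 0.25·290 = 163.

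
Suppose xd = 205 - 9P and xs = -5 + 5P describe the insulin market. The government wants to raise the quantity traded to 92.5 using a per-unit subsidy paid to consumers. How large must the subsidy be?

At x = 92.5, invert demand for the buyer price: Pb = (205 − 92.5)/9 = 12.5; invert supply for the seller price: Ps = (92.5 − (-5))/5 = 19.5.
The subsidy must fill the gap: s = Ps − Pb = 19.5 − 12.5 = 7.

Required subsidy s = 7 per unit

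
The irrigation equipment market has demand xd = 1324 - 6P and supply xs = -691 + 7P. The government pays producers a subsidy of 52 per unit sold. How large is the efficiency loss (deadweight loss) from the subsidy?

Pre-subsidy: 1324 - 6P = -691 + 7P gives P* = 155, x* = 394.
With the subsidy, sellers receive Ps = Pb + 52 for each unit, where Pb is the price buyers pay.
Supply in terms of Pb becomes xs = -691 + 7(Pb + 52) = -327 + 7Pb. Setting this equal to demand: 1324 - 6Pb = -327 + 7Pb, so Pb = 127.
Sellers receive Ps = 127 + 52 = 179; x' = 1324 − 6·127 = 562.
The subsidy expands output by 562 − 394 = 168 past the efficient level; on those units the gap between marginal cost and willingness to pay runs from 0 up to 52.
DWL = ½ × 52 × 168 = 4368.

Deadweight loss = 4368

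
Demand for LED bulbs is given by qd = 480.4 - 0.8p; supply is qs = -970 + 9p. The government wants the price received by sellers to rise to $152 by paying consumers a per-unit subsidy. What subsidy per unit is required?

Required subsidy s = $49 per unit

At a seller price of 152, quantity supplied is -970 + 9·152 = 398.
Buyers absorb 398 only when they pay pb with 480.4 − 0.8·pb = 398, i.e. pb = 103.
s = ps − pb = 152 − 103 = 49.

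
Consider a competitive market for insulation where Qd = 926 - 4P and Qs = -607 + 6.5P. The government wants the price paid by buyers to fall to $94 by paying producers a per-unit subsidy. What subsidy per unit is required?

At a buyer price of 94, quantity demanded is 926 − 4·94 = 550.
Sellers supply 550 only when they receive Ps with -607 + 6.5·Ps = 550, i.e. Ps = 178.
s = Ps − Pb = 178 − 94 = 84.

Required subsidy s = $84 per unit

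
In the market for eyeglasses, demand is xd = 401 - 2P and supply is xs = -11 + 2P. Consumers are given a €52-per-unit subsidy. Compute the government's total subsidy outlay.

Pre-subsidy: 401 - 2P = -11 + 2P gives P* = 103, x* = 195.
With the rebate, buyers effectively pay Pb = Ps − 52, where Ps is the price sellers receive.
Demand in terms of Ps becomes xd = 401 − 2(Ps − 52) = 505 - 2Ps. Setting this equal to supply: 505 - 2Ps = -11 + 2Ps, so Ps = 129.
Buyers pay Pb = 129 − 52 = 77; x' = -11 + 2·129 = 247.
Government outlay = subsidy × quantity = 52 × 247 = 12844.

Government cost = €12844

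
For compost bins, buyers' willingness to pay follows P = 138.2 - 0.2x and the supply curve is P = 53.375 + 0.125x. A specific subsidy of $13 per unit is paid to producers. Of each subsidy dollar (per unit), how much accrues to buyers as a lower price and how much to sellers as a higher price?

Buyers gain $8 per unit; sellers gain $5 per unit

Pre-subsidy: 138.2 - 0.2x = 53.375 + 0.125x gives x* = 261 and P* = 86.
With the subsidy, sellers receive Ps = Pb + 13 for each unit, where Pb is the price buyers pay.
On the curves, Pb = 138.2 - 0.2x and Ps = 53.375 + 0.125x; the wedge Ps − Pb = 13 gives 53.375 + 0.125x − (138.2 - 0.2x) = 13, so x' = 301.
Then Pb = 138.2 − 0.2·301 = 78 and Ps = 53.375 + 0.125·301 = 91.
Buyers' price falls by P* − Pb = 86 − 78 = 8; sellers' price rises by Ps − P* = 91 − 86 = 5.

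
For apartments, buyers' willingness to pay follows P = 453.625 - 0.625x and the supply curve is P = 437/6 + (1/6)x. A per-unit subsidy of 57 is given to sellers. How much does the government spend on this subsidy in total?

Pre-subsidy: 453.625 - 0.625x = 437/6 + (1/6)x gives x* = 481 and P* = 153.
With the subsidy, sellers receive Ps = Pb + 57 for each unit, where Pb is the price buyers pay.
On the curves, Pb = 453.625 - 0.625x and Ps = 437/6 + (1/6)x; the wedge Ps − Pb = 57 gives 437/6 + (1/6)x − (453.625 - 0.625x) = 57, so x' = 553.
Then Pb = 453.625 − 0.625·553 = 108 and Ps = 437/6 + (1/6)·553 = 165.
Government outlay = subsidy × quantity = 57 × 553 = 31521.

Government cost = 31521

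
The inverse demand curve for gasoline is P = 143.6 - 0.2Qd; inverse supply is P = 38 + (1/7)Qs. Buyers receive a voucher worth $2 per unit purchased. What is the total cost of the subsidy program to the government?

Pre-subsidy: 143.6 - 0.2Q = 38 + (1/7)Q gives Q* = 308 and P* = 82.
With the rebate, buyers effectively pay Pb = Ps − 2, where Ps is the price sellers receive.
On the curves, Pb = 143.6 - 0.2Q and Ps = 38 + (1/7)Q; the wedge Ps − Pb = 2 gives 38 + (1/7)Q − (143.6 - 0.2Q) = 2, so Q' = 1883/6.
Then Pb = 143.6 − 0.2·(1883/6) = 485/6 and Ps = 38 + (1/7)·(1883/6) = 497/6.
Government outlay = subsidy × quantity = 2 × 1883/6 = 1883/3.

Government cost = 1883/3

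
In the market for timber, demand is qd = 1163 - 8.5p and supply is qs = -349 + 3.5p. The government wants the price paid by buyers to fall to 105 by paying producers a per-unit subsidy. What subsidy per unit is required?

Required subsidy s = 72 per unit

At a buyer price of 105, quantity demanded is 1163 − 8.5·105 = 270.5.
Sellers supply 270.5 only when they receive ps with -349 + 3.5·ps = 270.5, i.e. ps = 177.
s = ps − pb = 177 − 105 = 72.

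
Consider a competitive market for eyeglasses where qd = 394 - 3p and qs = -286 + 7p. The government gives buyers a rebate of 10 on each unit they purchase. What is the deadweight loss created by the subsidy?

Pre-subsidy: 394 - 3p = -286 + 7p gives p* = 68, q* = 190.
With the rebate, buyers effectively pay pb = ps − 10, where ps is the price sellers receive.
Demand in terms of ps becomes qd = 394 − 3(ps − 10) = 424 - 3ps. Setting this equal to supply: 424 - 3ps = -286 + 7ps, so ps = 71.
Buyers pay pb = 71 − 10 = 61; q' = -286 + 7·71 = 211.
The subsidy expands output by 211 − 190 = 21 past the efficient level; on those units the gap between marginal cost and willingness to pay runs from 0 up to 10.
DWL = ½ × 10 × 21 = 105.

Deadweight loss = 105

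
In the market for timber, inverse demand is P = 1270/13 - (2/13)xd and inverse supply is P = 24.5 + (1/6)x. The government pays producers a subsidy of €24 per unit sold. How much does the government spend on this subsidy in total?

Pre-subsidy: 1270/13 - (2/13)x = 24.5 + (1/6)x gives x* = 228.36 and P* = 62.56.
With the subsidy, sellers receive Ps = Pb + 24 for each unit, where Pb is the price buyers pay.
On the curves, Pb = 1270/13 - (2/13)x and Ps = 24.5 + (1/6)x; the wedge Ps − Pb = 24 gives 24.5 + (1/6)x − (1270/13 - (2/13)x) = 24, so x' = 303.24.
Then Pb = 1270/13 − (2/13)·303.24 = 51.04 and Ps = 24.5 + (1/6)·303.24 = 75.04.
Government outlay = subsidy × quantity = 24 × 303.24 = 7277.76.

Government cost = €7277.76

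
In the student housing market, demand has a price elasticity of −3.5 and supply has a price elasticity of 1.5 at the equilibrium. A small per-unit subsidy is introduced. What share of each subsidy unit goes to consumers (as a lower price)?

Consumer share = 0.3

For a small subsidy around the equilibrium, the benefit split depends on the relative slopes, which at a point are proportional to the elasticities.
Buyer share = εs/(εs + |εd|) = 1.5/(1.5 + 3.5) = 0.3; seller share = |εd|/(εs + |εd|) = 0.7.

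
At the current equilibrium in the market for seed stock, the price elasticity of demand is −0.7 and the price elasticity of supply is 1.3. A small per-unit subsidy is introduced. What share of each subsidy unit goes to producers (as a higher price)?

Producer share = 0.35

For a small subsidy around the equilibrium, the benefit split depends on the relative slopes, which at a point are proportional to the elasticities.
Buyer share = εs/(εs + |εd|) = 1.3/(1.3 + 0.7) = 0.65; seller share = |εd|/(εs + |εd|) = 0.35.
So producers capture 0.35 of the subsidy.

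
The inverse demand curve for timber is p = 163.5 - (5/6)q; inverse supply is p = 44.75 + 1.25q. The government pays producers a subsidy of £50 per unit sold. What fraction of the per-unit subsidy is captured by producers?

Pre-subsidy: 163.5 - (5/6)q = 44.75 + 1.25q gives q* = 57 and p* = 116.
With the subsidy, sellers receive ps = pb + 50 for each unit, where pb is the price buyers pay.
On the curves, pb = 163.5 - (5/6)q and ps = 44.75 + 1.25q; the wedge ps − pb = 50 gives 44.75 + 1.25q − (163.5 - (5/6)q) = 50, so q' = 81.
Then pb = 163.5 − (5/6)·81 = 96 and ps = 44.75 + 1.25·81 = 146.
Buyers' price falls by p* − pb = 116 − 96 = 20; sellers' price rises by ps − p* = 146 − 116 = 30.
So producers capture 30/50 = 0.6 of each unit of subsidy.

Producer share = 0.6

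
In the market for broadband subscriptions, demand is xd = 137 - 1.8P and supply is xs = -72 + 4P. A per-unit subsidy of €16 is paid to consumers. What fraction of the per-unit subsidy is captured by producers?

Producer share = 9/29

Pre-subsidy: 137 - 1.8P = -72 + 4P gives P* = 1045/29, x* = 2092/29.
With the rebate, buyers effectively pay Pb = Ps − 16, where Ps is the price sellers receive.
Demand in terms of Ps becomes xd = 137 − 1.8(Ps − 16) = 165.8 - 1.8Ps. Setting this equal to supply: 165.8 - 1.8Ps = -72 + 4Ps, so Ps = 41.
Buyers pay Pb = 41 − 16 = 25; x' = -72 + 4·41 = 92.
Buyers' price falls by P* − Pb = 1045/29 − 25 = 320/29; sellers' price rises by Ps − P* = 41 − 1045/29 = 144/29.
So producers capture (144/29)/16 = 9/29 of each unit of subsidy.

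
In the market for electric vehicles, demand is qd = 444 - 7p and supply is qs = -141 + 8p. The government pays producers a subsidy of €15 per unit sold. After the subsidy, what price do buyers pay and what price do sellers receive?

Buyers pay €31; sellers receive €46

Pre-subsidy: 444 - 7p = -141 + 8p gives p* = 39, q* = 171.
With the subsidy, sellers receive ps = pb + 15 for each unit, where pb is the price buyers pay.
Supply in terms of pb becomes qs = -141 + 8(pb + 15) = -21 + 8pb. Setting this equal to demand: 444 - 7pb = -21 + 8pb, so pb = 31.
Sellers receive ps = 31 + 15 = 46; q' = 444 − 7·31 = 227.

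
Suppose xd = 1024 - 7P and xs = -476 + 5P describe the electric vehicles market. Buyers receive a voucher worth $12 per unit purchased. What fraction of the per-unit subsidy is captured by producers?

Pre-subsidy: 1024 - 7P = -476 + 5P gives P* = 125, x* = 149.
With the rebate, buyers effectively pay Pb = Ps − 12, where Ps is the price sellers receive.
Demand in terms of Ps becomes xd = 1024 − 7(Ps − 12) = 1108 - 7Ps. Setting this equal to supply: 1108 - 7Ps = -476 + 5Ps, so Ps = 132.
Buyers pay Pb = 132 − 12 = 120; x' = -476 + 5·132 = 184.
Buyers' price falls by P* − Pb = 125 − 120 = 5; sellers' price rises by Ps − P* = 132 − 125 = 7.
So producers capture 7/12 = 7/12 of each unit of subsidy.

Producer share = 7/12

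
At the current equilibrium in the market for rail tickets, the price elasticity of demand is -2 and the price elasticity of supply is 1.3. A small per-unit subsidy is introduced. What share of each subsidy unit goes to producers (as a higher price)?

For a small subsidy around the equilibrium, the benefit split depends on the relative slopes, which at a point are proportional to the elasticities.
Buyer share = εs/(εs + |εd|) = 1.3/(1.3 + 2) = 13/33; seller share = |εd|/(εs + |εd|) = 20/33.
So producers capture 20/33 of the subsidy.

Producer share = 20/33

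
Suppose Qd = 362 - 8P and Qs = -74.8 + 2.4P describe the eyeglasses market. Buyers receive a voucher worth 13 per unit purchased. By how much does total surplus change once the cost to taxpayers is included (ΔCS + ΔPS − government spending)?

Net change in total surplus = -156

Pre-subsidy: 362 - 8P = -74.8 + 2.4P gives P* = 42, Q* = 26.
With the rebate, buyers effectively pay Pb = Ps − 13, where Ps is the price sellers receive.
Demand in terms of Ps becomes Qd = 362 − 8(Ps − 13) = 466 - 8Ps. Setting this equal to supply: 466 - 8Ps = -74.8 + 2.4Ps, so Ps = 52.
Buyers pay Pb = 52 − 13 = 39; Q' = -74.8 + 2.4·52 = 50.
ΔCS = ½(26 + 50)(42 − 39) = 114; ΔPS = ½(26 + 50)(52 − 42) = 380.
Government spending = 13 × 50 = 650.
Net change = 114 + 380 − 650 = -156. The loss equals the DWL triangle ½·13·24.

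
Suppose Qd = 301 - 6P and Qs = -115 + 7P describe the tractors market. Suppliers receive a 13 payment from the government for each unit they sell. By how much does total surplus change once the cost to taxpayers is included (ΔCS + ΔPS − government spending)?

Net change in total surplus = -273

Pre-subsidy: 301 - 6P = -115 + 7P gives P* = 32, Q* = 109.
With the subsidy, sellers receive Ps = Pb + 13 for each unit, where Pb is the price buyers pay.
Supply in terms of Pb becomes Qs = -115 + 7(Pb + 13) = -24 + 7Pb. Setting this equal to demand: 301 - 6Pb = -24 + 7Pb, so Pb = 25.
Sellers receive Ps = 25 + 13 = 38; Q' = 301 − 6·25 = 151.
ΔCS = ½(109 + 151)(32 − 25) = 910; ΔPS = ½(109 + 151)(38 − 32) = 780.
Government spending = 13 × 151 = 1963.
Net change = 910 + 780 − 1963 = -273. The loss equals the DWL triangle ½·13·42.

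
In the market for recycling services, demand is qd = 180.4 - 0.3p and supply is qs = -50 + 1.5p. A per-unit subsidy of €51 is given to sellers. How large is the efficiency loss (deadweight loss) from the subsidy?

Pre-subsidy: 180.4 - 0.3p = -50 + 1.5p gives p* = 128, q* = 142.
With the subsidy, sellers receive ps = pb + 51 for each unit, where pb is the price buyers pay.
Supply in terms of pb becomes qs = -50 + 1.5(pb + 51) = 26.5 + 1.5pb. Setting this equal to demand: 180.4 - 0.3pb = 26.5 + 1.5pb, so pb = 85.5.
Sellers receive ps = 85.5 + 51 = 136.5; q' = 180.4 − 0.3·85.5 = 154.75.
The subsidy expands output by 154.75 − 142 = 12.75 past the efficient level; on those units the gap between marginal cost and willingness to pay runs from 0 up to 51.
DWL = ½ × 51 × 12.75 = 325.125.

Deadweight loss = €325.125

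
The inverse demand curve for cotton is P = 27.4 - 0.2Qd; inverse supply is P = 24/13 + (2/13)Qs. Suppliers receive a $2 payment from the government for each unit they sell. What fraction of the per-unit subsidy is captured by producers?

Pre-subsidy: 27.4 - 0.2Q = 24/13 + (2/13)Q gives Q* = 1661/23 and P* = 298/23.
With the subsidy, sellers receive Ps = Pb + 2 for each unit, where Pb is the price buyers pay.
On the curves, Pb = 27.4 - 0.2Q and Ps = 24/13 + (2/13)Q; the wedge Ps − Pb = 2 gives 24/13 + (2/13)Q − (27.4 - 0.2Q) = 2, so Q' = 1791/23.
Then Pb = 27.4 − 0.2·(1791/23) = 272/23 and Ps = 24/13 + (2/13)·(1791/23) = 318/23.
Buyers' price falls by P* − Pb = 298/23 − 272/23 = 26/23; sellers' price rises by Ps − P* = 318/23 − 298/23 = 20/23.
So producers capture (20/23)/2 = 10/23 of each unit of subsidy.

Producer share = 10/23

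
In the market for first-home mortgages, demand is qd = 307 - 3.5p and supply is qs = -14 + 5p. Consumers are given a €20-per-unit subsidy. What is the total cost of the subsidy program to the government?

Government cost = €4320

Pre-subsidy: 307 - 3.5p = -14 + 5p gives p* = 642/17, q* = 2972/17.
With the rebate, buyers effectively pay pb = ps − 20, where ps is the price sellers receive.
Demand in terms of ps becomes qd = 307 − 3.5(ps − 20) = 377 - 3.5ps. Setting this equal to supply: 377 - 3.5ps = -14 + 5ps, so ps = 46.
Buyers pay pb = 46 − 20 = 26; q' = -14 + 5·46 = 216.
Government outlay = subsidy × quantity = 20 × 216 = 4320.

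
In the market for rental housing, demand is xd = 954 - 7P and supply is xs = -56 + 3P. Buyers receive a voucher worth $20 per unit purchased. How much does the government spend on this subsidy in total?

Government cost = $5780

Pre-subsidy: 954 - 7P = -56 + 3P gives P* = 101, x* = 247.
With the rebate, buyers effectively pay Pb = Ps − 20, where Ps is the price sellers receive.
Demand in terms of Ps becomes xd = 954 − 7(Ps − 20) = 1094 - 7Ps. Setting this equal to supply: 1094 - 7Ps = -56 + 3Ps, so Ps = 115.
Buyers pay Pb = 115 − 20 = 95; x' = -56 + 3·115 = 289.
Government outlay = subsidy × quantity = 20 × 289 = 5780.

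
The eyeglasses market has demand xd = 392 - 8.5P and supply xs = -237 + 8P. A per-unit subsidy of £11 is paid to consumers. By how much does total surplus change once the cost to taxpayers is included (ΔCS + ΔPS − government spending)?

Net change in total surplus = -748/3

Pre-subsidy: 392 - 8.5P = -237 + 8P gives P* = 1258/33, x* = 2243/33.
With the rebate, buyers effectively pay Pb = Ps − 11, where Ps is the price sellers receive.
Demand in terms of Ps becomes xd = 392 − 8.5(Ps − 11) = 485.5 - 8.5Ps. Setting this equal to supply: 485.5 - 8.5Ps = -237 + 8Ps, so Ps = 1445/33.
Buyers pay Pb = 1445/33 − 11 = 1082/33; x' = -237 + 8·(1445/33) = 3739/33.
ΔCS = ½(2243/33 + 3739/33)(1258/33 − 1082/33) = 15952/33; ΔPS = ½(2243/33 + 3739/33)(1445/33 − 1258/33) = 16949/33.
Government spending = 11 × 3739/33 = 3739/3.
Net change = 15952/33 + 16949/33 − 3739/3 = -748/3. The loss equals the DWL triangle ½·11·136/3.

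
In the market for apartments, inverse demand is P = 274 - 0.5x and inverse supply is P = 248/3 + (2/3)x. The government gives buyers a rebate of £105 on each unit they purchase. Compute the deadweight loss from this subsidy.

Pre-subsidy: 274 - 0.5x = 248/3 + (2/3)x gives x* = 164 and P* = 192.
With the rebate, buyers effectively pay Pb = Ps − 105, where Ps is the price sellers receive.
On the curves, Pb = 274 - 0.5x and Ps = 248/3 + (2/3)x; the wedge Ps − Pb = 105 gives 248/3 + (2/3)x − (274 - 0.5x) = 105, so x' = 254.
Then Pb = 274 − 0.5·254 = 147 and Ps = 248/3 + (2/3)·254 = 252.
The subsidy expands output by 254 − 164 = 90 past the efficient level; on those units the gap between marginal cost and willingness to pay runs from 0 up to 105.
DWL = ½ × 105 × 90 = 4725.

Deadweight loss = £4725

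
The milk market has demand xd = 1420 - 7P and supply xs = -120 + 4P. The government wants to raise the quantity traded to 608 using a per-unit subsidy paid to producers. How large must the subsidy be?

At x = 608, invert demand for the buyer price: Pb = (1420 − 608)/7 = 116; invert supply for the seller price: Ps = (608 − (-120))/4 = 182.
The subsidy must fill the gap: s = Ps − Pb = 182 − 116 = 66.

Required subsidy s = 66 per unit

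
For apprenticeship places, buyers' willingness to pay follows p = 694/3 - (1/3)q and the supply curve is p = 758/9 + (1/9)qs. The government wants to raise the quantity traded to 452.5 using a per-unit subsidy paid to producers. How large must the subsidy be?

At q = 452.5, from the demand curve buyers pay pb = 694/3 − (1/3)·452.5 = 80.5; from the supply curve sellers need ps = 758/9 + (1/9)·452.5 = 134.5.
The subsidy must fill the gap: s = ps − pb = 134.5 − 80.5 = 54.

Required subsidy s = 54 per unit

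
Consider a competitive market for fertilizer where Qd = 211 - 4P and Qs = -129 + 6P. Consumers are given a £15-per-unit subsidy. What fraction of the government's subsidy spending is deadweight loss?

Pre-subsidy: 211 - 4P = -129 + 6P gives P* = 34, Q* = 75.
With the rebate, buyers effectively pay Pb = Ps − 15, where Ps is the price sellers receive.
Demand in terms of Ps becomes Qd = 211 − 4(Ps − 15) = 271 - 4Ps. Setting this equal to supply: 271 - 4Ps = -129 + 6Ps, so Ps = 40.
Buyers pay Pb = 40 − 15 = 25; Q' = -129 + 6·40 = 111.
ΔCS = ½(75 + 111)(34 − 25) = 837; ΔPS = ½(75 + 111)(40 − 34) = 558.
Government spending = 15 × 111 = 1665.
DWL = ½ × 15 × (111 − 75) = 270; fraction = 270 / 1665 = 6/37.

DWL / government spending = 6/37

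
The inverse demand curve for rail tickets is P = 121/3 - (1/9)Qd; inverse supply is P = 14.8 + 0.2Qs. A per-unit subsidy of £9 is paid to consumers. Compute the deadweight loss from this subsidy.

Pre-subsidy: 121/3 - (1/9)Q = 14.8 + 0.2Q gives Q* = 1149/14 and P* = 437/14.
With the rebate, buyers effectively pay Pb = Ps − 9, where Ps is the price sellers receive.
On the curves, Pb = 121/3 - (1/9)Q and Ps = 14.8 + 0.2Q; the wedge Ps − Pb = 9 gives 14.8 + 0.2Q − (121/3 - (1/9)Q) = 9, so Q' = 111.
Then Pb = 121/3 − (1/9)·111 = 28 and Ps = 14.8 + 0.2·111 = 37.
The subsidy expands output by 111 − 1149/14 = 405/14 past the efficient level; on those units the gap between marginal cost and willingness to pay runs from 0 up to 9.
DWL = ½ × 9 × 405/14 = 3645/28.

Deadweight loss = 3645/28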